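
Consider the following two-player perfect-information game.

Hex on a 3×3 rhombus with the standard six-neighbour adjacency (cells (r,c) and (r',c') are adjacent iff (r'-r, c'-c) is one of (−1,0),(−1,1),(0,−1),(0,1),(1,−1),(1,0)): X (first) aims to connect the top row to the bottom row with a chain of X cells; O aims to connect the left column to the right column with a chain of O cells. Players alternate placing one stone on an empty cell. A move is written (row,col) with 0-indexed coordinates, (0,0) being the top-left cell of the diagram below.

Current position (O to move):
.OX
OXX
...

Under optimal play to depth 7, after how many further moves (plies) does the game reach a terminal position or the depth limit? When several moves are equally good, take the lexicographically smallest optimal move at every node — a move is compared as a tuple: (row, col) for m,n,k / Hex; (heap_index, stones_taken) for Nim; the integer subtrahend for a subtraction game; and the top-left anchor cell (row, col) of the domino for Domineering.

ply 1, O at .OX/OXX/... | (0,0)=-1→OOX/OXX/...*; (2,0)=-1→.OX/OXX/O..; (2,1)=-1→.OX/OXX/.O.; (2,2)=-1→.OX/OXX/..O
ply 2, X at OOX/OXX/... | (2,0)=+1→OOX/OXX/X..*; (2,1)=+1→OOX/OXX/.X.; (2,2)=+1→OOX/OXX/..X
ply 3: OOX/OXX/X.. is terminal -1 (O); from .OX/OXX/... depth 7

PV length from [.OX/OXX/...]: 2 plies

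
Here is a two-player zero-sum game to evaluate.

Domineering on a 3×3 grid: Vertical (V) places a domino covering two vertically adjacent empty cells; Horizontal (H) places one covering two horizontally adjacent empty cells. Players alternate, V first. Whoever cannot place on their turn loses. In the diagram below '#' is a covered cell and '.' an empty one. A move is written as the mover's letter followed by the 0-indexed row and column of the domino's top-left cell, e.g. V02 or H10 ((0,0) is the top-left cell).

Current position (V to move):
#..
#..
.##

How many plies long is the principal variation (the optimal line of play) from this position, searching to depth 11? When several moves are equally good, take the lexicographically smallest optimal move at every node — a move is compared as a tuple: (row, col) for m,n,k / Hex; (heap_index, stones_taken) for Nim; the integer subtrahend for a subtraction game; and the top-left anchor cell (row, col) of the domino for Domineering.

PV length from [#../#../.##]: 1 ply

ply 1, V at #../#../.## | V01=+1→##./##./.##*; V02=+1→#.#/#.#/.##
ply 2: ##./##./.## is terminal -1 (H); from #../#../.## depth 11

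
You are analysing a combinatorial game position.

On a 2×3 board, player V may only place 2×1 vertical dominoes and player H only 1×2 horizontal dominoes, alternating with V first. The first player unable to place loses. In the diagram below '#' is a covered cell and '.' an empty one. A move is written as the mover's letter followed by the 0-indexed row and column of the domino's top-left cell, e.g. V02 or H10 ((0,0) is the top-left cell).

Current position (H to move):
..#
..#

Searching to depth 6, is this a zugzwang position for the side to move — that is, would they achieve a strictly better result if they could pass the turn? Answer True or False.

ply 1, H at ..#/..# | H00=+1→###/..#*; H10=+1→..#/###
ply 2: ###/..# is terminal -1 (V); from ..#/..# depth 6
if H skipped the turn, V would face:
~ ply 1, V at ..#/..# | V00=+1→#.#/#.#*; V01=+1→.##/.##
~ ply 2: #.#/#.# is terminal -1 (H); from ..#/..# depth 6
compare (H): move=+1 vs pass=-1

zugzwang(..#/..#, H) = False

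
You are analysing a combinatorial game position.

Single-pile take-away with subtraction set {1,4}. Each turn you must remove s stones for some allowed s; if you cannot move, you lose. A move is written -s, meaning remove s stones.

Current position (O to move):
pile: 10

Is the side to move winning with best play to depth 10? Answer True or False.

O winning at [10]: False

[10] O move#1: -1:-1/9*, -4:-1/6
[9] X move#2: -1:-1/8, -4:+1/5*
[5] O move#3: -1:-1/4*, -4:-1/1
[4] X move#4: -1:-1/3, -4:+1/0*
[0] end (terminal -1, O#5); searched 10 to 10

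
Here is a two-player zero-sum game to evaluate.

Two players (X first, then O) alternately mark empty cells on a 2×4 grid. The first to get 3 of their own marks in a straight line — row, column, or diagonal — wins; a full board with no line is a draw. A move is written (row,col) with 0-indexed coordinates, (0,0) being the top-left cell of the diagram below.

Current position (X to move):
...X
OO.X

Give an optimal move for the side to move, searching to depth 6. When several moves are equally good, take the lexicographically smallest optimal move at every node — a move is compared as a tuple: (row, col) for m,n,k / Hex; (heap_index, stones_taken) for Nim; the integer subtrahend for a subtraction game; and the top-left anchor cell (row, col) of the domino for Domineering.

p1 X@[...X/OO.X]: (0,0)[X..X/OO.X]-1 (0,1)[.X.X/OO.X]-1 (0,2)[..XX/OO.X]-1 (1,2)[...X/OOXX]+0*
p2 O@[...X/OOXX]: (0,0)[O..X/OOXX]+0* (0,1)[.O.X/OOXX]+0 (0,2)[..OX/OOXX]+0
p3 X@[O..X/OOXX]: (0,1)[OX.X/OOXX]+0* (0,2)[O.XX/OOXX]+0
p4 O@[OX.X/OOXX]: (0,2)[OXOX/OOXX]+0*
p5 X@[OXOX/OOXX] terminal +0; root [...X/OO.X] d6

X's best at [...X/OO.X]: (1,2)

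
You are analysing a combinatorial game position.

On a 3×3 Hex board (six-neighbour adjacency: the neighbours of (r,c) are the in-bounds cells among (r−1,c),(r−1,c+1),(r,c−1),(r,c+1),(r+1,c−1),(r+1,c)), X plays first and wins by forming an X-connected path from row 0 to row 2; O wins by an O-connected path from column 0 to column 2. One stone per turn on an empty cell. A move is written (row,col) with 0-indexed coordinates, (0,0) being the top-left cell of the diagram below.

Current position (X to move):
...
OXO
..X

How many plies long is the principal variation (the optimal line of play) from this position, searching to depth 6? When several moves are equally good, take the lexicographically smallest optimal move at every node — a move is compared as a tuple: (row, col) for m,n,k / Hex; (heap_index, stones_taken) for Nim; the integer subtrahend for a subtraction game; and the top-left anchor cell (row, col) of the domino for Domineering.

PV length from [.../OXO/..X]: 5 plies

p1 X@[.../OXO/..X]: (0,0)[X../OXO/..X]+1* (0,1)[.X./OXO/..X]+1 (0,2)[..X/OXO/..X]+1 (2,0)[.../OXO/X.X]+1 (2,1)[.../OXO/.XX]+1
p2 O@[X../OXO/..X]: (0,1)[XO./OXO/..X]-1* (0,2)[X.O/OXO/..X]-1 (2,0)[X../OXO/O.X]-1 (2,1)[X../OXO/.OX]-1
p3 X@[XO./OXO/..X]: (0,2)[XOX/OXO/..X]+1* (2,0)[XO./OXO/X.X]-1 (2,1)[XO./OXO/.XX]-1
p4 O@[XOX/OXO/..X]: (2,0)[XOX/OXO/O.X]-1* (2,1)[XOX/OXO/.OX]-1
p5 X@[XOX/OXO/O.X]: (2,1)[XOX/OXO/OXX]+1*
p6 O@[XOX/OXO/OXX] terminal -1; root [.../OXO/..X] d6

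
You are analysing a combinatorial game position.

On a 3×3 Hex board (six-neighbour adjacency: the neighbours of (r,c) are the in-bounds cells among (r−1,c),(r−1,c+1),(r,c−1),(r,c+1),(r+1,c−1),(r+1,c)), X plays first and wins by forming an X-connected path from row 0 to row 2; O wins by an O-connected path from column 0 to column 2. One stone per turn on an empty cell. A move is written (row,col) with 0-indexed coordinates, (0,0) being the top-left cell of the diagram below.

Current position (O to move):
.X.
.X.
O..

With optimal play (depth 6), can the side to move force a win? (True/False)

p1 O@[.X./.X./O..]: (0,0)[OX./.X./O..]-1 (0,2)[.XO/.X./O..]-1 (1,0)[.X./OX./O..]-1 (1,2)[.X./.XO/O..]-1 (2,1)[.X./.X./OO.]+1* (2,2)[.X./.X./O.O]-1
p2 X@[.X./.X./OO.]: (0,0)[XX./.X./OO.]-1* (0,2)[.XX/.X./OO.]-1 (1,0)[.X./XX./OO.]-1 (1,2)[.X./.XX/OO.]-1 (2,2)[.X./.X./OOX]-1
p3 O@[XX./.X./OO.]: (0,2)[XXO/.X./OO.]+1* (1,0)[XX./OX./OO.]+1 (1,2)[XX./.XO/OO.]+1 (2,2)[XX./.X./OOO]+1
p4 X@[XXO/.X./OO.]: (1,0)[XXO/XX./OO.]-1* (1,2)[XXO/.XX/OO.]-1 (2,2)[XXO/.X./OOX]-1
p5 O@[XXO/XX./OO.]: (1,2)[XXO/XXO/OO.]+1* (2,2)[XXO/XX./OOO]+1
p6 X@[XXO/XXO/OO.] terminal -1; root [.X./.X./O..] d6

O winning at [.X./.X./O..]: True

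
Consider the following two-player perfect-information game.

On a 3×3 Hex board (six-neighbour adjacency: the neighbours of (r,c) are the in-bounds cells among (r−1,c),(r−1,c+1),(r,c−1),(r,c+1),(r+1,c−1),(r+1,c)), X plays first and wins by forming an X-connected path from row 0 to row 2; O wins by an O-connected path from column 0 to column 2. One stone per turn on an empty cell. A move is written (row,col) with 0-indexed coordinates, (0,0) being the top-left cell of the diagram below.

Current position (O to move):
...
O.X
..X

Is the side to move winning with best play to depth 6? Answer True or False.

ply 1, O at .../O.X/..X | (0,0)=-1→O../O.X/..X; (0,1)=-1→.O./O.X/..X; (0,2)=+1→..O/O.X/..X*; (1,1)=-1→.../OOX/..X; (2,0)=-1→.../O.X/O.X; (2,1)=-1→.../O.X/.OX
ply 2, X at ..O/O.X/..X | (0,0)=-1→X.O/O.X/..X*; (0,1)=-1→.XO/O.X/..X; (1,1)=-1→..O/OXX/..X; (2,0)=-1→..O/O.X/X.X; (2,1)=-1→..O/O.X/.XX
ply 3, O at X.O/O.X/..X | (0,1)=+1→XOO/O.X/..X*; (1,1)=+1→X.O/OOX/..X; (2,0)=+1→X.O/O.X/O.X; (2,1)=+1→X.O/O.X/.OX
ply 4: XOO/O.X/..X is terminal -1 (X); from .../O.X/..X depth 6

O winning at [.../O.X/..X]: True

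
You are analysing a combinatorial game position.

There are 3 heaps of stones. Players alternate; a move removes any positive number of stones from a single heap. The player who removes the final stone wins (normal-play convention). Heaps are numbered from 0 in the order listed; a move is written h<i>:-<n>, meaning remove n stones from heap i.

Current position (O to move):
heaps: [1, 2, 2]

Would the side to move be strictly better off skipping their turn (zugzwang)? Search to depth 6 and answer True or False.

[(1,2,2)] O move#1: h0:-1:+1/(0,2,2)*, h1:-1:-1/(1,1,2), h1:-2:-1/(1,0,2), h2:-1:-1/(1,2,1), h2:-2:-1/(1,2,0)
[(0,2,2)] X move#2: h1:-1:-1/(0,1,2)*, h1:-2:-1/(0,0,2), h2:-1:-1/(0,2,1), h2:-2:-1/(0,2,0)
[(0,1,2)] O move#3: h1:-1:-1/(0,0,2), h2:-1:+1/(0,1,1)*, h2:-2:-1/(0,1,0)
[(0,1,1)] X move#4: h1:-1:-1/(0,0,1)*, h2:-1:-1/(0,1,0)
[(0,0,1)] O move#5: h2:-1:+1/(0,0,0)*
[(0,0,0)] end (terminal -1, X#6); searched (1,2,2) to 6
if O skipped the turn, X would face:
~ [(1,2,2)] X move#1: h0:-1:+1/(0,2,2)*, h1:-1:-1/(1,1,2), h1:-2:-1/(1,0,2), h2:-1:-1/(1,2,1), h2:-2:-1/(1,2,0)
~ [(0,2,2)] O move#2: h1:-1:-1/(0,1,2)*, h1:-2:-1/(0,0,2), h2:-1:-1/(0,2,1), h2:-2:-1/(0,2,0)
~ [(0,1,2)] X move#3: h1:-1:-1/(0,0,2), h2:-1:+1/(0,1,1)*, h2:-2:-1/(0,1,0)
~ [(0,1,1)] O move#4: h1:-1:-1/(0,0,1)*, h2:-1:-1/(0,1,0)
~ [(0,0,1)] X move#5: h2:-1:+1/(0,0,0)*
~ [(0,0,0)] end (terminal -1, O#6); searched (1,2,2) to 6
compare (O): move=+1 vs pass=-1

zugzwang((1,2,2), O) = False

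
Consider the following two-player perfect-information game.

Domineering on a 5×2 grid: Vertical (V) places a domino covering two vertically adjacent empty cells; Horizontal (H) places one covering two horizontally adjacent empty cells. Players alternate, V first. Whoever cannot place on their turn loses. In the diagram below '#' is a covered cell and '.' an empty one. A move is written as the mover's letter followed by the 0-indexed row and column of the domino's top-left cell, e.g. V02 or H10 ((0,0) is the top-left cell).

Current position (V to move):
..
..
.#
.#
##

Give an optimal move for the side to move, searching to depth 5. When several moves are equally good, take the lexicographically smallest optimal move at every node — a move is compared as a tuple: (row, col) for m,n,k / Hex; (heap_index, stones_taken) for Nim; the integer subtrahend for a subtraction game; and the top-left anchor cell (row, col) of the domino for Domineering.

V's best at [../../.#/.#/##]: V00

p1 V@[../../.#/.#/##]: V00[#./#./.#/.#/##]+1* V01[.#/.#/.#/.#/##]+1 V10[../#./##/.#/##]-1 V20[../../##/##/##]-1
p2 H@[#./#./.#/.#/##] terminal -1; root [../../.#/.#/##] d5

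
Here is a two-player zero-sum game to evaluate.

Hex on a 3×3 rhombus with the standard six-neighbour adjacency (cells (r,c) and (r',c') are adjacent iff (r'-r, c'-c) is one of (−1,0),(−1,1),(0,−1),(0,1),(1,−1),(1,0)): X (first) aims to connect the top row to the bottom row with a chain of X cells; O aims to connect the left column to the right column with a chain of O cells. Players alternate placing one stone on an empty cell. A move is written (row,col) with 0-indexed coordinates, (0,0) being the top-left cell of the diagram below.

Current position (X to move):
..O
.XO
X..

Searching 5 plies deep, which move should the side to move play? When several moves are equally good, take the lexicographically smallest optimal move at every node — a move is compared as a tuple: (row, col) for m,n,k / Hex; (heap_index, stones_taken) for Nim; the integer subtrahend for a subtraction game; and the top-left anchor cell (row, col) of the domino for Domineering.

X's best at [..O/.XO/X..]: (0,0)

ply 1, X at ..O/.XO/X.. | (0,0)=+1→X.O/.XO/X..*; (0,1)=+1→.XO/.XO/X..; (1,0)=+1→..O/XXO/X..; (2,1)=-1→..O/.XO/XX.; (2,2)=-1→..O/.XO/X.X
ply 2, O at X.O/.XO/X.. | (0,1)=-1→XOO/.XO/X..*; (1,0)=-1→X.O/OXO/X..; (2,1)=-1→X.O/.XO/XO.; (2,2)=-1→X.O/.XO/X.O
ply 3, X at XOO/.XO/X.. | (1,0)=+1→XOO/XXO/X..*; (2,1)=-1→XOO/.XO/XX.; (2,2)=-1→XOO/.XO/X.X
ply 4: XOO/XXO/X.. is terminal -1 (O); from ..O/.XO/X.. depth 5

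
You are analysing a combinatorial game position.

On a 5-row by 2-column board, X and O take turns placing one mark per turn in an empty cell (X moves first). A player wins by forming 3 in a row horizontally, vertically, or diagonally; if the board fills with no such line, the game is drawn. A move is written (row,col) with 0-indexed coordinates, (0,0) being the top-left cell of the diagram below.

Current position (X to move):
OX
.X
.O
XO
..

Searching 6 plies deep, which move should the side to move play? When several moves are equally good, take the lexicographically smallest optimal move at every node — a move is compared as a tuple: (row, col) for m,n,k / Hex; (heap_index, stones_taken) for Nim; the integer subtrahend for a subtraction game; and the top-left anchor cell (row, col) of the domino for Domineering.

X's best at [OX/.X/.O/XO/..]: (4,1)

[OX/.X/.O/XO/..] X move#1: (1,0):-1/OX/XX/.O/XO/.., (2,0):-1/OX/.X/XO/XO/.., (4,0):-1/OX/.X/.O/XO/X., (4,1):+0/OX/.X/.O/XO/.X*
[OX/.X/.O/XO/.X] O move#2: (1,0):+0/OX/OX/.O/XO/.X*, (2,0):+0/OX/.X/OO/XO/.X, (4,0):+0/OX/.X/.O/XO/OX
[OX/OX/.O/XO/.X] X move#3: (2,0):+0/OX/OX/XO/XO/.X*, (4,0):-1/OX/OX/.O/XO/XX
[OX/OX/XO/XO/.X] O move#4: (4,0):+0/OX/OX/XO/XO/OX*
[OX/OX/XO/XO/OX] end (terminal +0, X#5); searched OX/.X/.O/XO/.. to 6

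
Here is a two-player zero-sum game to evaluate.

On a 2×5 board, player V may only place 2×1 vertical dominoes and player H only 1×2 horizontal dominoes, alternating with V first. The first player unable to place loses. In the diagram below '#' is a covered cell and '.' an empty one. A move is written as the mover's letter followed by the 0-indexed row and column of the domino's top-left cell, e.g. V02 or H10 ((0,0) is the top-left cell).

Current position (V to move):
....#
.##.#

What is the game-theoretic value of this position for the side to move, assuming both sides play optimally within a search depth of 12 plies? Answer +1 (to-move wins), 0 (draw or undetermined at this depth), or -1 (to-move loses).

value(....#/.##.#, V) = -1

ply 1, V at ....#/.##.# | V00=-1→#...#/###.#*; V03=-1→...##/.####
ply 2, H at #...#/###.# | H01=-1→###.#/###.#; H02=+1→#.###/###.#*
ply 3: #.###/###.# is terminal -1 (V); from ....#/.##.# depth 12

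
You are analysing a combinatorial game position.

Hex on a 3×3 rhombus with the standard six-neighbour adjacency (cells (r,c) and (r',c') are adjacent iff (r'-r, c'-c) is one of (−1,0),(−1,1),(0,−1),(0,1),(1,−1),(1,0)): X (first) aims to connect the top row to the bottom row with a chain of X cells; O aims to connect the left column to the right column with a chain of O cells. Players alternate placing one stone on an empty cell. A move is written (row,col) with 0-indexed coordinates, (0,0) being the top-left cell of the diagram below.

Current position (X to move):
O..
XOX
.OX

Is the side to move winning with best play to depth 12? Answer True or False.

X winning at [O../XOX/.OX]: True

p1 X@[O../XOX/.OX]: (0,1)[OX./XOX/.OX]+1* (0,2)[O.X/XOX/.OX]+1 (2,0)[O../XOX/XOX]+1
p2 O@[OX./XOX/.OX]: (0,2)[OXO/XOX/.OX]-1* (2,0)[OX./XOX/OOX]-1
p3 X@[OXO/XOX/.OX]: (2,0)[OXO/XOX/XOX]+1*
p4 O@[OXO/XOX/XOX] terminal -1; root [O../XOX/.OX] d12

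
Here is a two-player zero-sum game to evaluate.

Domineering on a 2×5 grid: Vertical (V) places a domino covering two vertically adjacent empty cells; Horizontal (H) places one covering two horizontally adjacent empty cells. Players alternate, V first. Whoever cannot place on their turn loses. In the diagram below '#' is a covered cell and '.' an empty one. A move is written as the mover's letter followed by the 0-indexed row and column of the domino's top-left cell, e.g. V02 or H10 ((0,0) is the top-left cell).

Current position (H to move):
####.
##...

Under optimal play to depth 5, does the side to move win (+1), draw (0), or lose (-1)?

p1 H@[####./##...]: H12[####./####.]-1 H13[####./##.##]+1*
p2 V@[####./##.##] terminal -1; root [####./##...] d5

value(####./##..., H) = +1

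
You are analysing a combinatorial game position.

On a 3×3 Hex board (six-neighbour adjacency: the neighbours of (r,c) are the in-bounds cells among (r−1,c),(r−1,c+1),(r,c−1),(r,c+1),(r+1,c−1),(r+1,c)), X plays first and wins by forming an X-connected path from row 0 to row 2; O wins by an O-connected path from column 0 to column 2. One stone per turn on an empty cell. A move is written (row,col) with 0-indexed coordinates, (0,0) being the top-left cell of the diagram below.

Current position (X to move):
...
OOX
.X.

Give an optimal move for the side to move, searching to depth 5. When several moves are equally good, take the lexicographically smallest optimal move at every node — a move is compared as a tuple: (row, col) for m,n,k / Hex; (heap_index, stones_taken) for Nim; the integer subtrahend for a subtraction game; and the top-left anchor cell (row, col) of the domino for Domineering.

X's best at [.../OOX/.X.]: (0,2)

ply 1, X at .../OOX/.X. | (0,0)=-1→X../OOX/.X.; (0,1)=-1→.X./OOX/.X.; (0,2)=+1→..X/OOX/.X.*; (2,0)=-1→.../OOX/XX.; (2,2)=-1→.../OOX/.XX
ply 2: ..X/OOX/.X. is terminal -1 (O); from .../OOX/.X. depth 5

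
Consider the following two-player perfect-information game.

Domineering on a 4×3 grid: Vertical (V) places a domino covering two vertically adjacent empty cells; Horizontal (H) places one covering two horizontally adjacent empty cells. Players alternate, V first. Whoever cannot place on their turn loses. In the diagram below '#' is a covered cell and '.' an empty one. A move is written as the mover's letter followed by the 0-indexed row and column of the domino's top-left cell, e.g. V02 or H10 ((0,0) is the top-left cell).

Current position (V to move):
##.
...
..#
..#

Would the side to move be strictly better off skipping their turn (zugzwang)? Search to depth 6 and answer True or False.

[##./.../..#/..#] V move#1: V02:-1/###/..#/..#/..#, V10:+1/##./#../#.#/..#*, V11:+1/##./.#./.##/..#, V20:+1/##./.../#.#/#.#, V21:+1/##./.../.##/.##
[##./#../#.#/..#] H move#2: H11:-1/##./###/#.#/..#*, H30:-1/##./#../#.#/###
[##./###/#.#/..#] V move#3: V21:+1/##./###/###/.##*
[##./###/###/.##] end (terminal -1, H#4); searched ##./.../..#/..# to 6
suppose V passes — search the same position with H to move:
pass> [##./.../..#/..#] H move#1: H10:-1/##./##./..#/..#, H11:-1/##./.##/..#/..#, H20:+1/##./.../###/..#*, H30:-1/##./.../..#/###
pass> [##./.../###/..#] V move#2: V02:-1/###/..#/###/..#*
pass> [###/..#/###/..#] H move#3: H10:+1/###/###/###/..#*, H30:+1/###/..#/###/###
pass> [###/###/###/..#] end (terminal -1, V#4); searched ##./.../..#/..# to 6
for V: play +1, pass -1

zugzwang(##./.../..#/..#, V) = False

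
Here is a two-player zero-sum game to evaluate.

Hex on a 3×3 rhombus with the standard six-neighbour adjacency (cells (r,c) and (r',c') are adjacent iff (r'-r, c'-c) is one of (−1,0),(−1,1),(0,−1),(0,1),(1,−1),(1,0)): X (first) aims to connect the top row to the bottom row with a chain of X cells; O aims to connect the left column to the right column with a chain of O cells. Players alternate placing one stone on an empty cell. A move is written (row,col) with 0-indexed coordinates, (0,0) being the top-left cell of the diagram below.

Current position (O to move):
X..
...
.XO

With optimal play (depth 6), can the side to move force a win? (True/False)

O winning at [X../.../.XO]: True

p1 O@[X../.../.XO]: (0,1)[XO./.../.XO]-1 (0,2)[X.O/.../.XO]-1 (1,0)[X../O../.XO]-1 (1,1)[X../.O./.XO]+1* (1,2)[X../..O/.XO]-1 (2,0)[X../.../OXO]-1
p2 X@[X../.O./.XO]: (0,1)[XX./.O./.XO]-1* (0,2)[X.X/.O./.XO]-1 (1,0)[X../XO./.XO]-1 (1,2)[X../.OX/.XO]-1 (2,0)[X../.O./XXO]-1
p3 O@[XX./.O./.XO]: (0,2)[XXO/.O./.XO]+1* (1,0)[XX./OO./.XO]+1 (1,2)[XX./.OO/.XO]+1 (2,0)[XX./.O./OXO]+1
p4 X@[XXO/.O./.XO]: (1,0)[XXO/XO./.XO]-1* (1,2)[XXO/.OX/.XO]-1 (2,0)[XXO/.O./XXO]-1
p5 O@[XXO/XO./.XO]: (1,2)[XXO/XOO/.XO]-1 (2,0)[XXO/XO./OXO]+1*
p6 X@[XXO/XO./OXO] terminal -1; root [X../.../.XO] d6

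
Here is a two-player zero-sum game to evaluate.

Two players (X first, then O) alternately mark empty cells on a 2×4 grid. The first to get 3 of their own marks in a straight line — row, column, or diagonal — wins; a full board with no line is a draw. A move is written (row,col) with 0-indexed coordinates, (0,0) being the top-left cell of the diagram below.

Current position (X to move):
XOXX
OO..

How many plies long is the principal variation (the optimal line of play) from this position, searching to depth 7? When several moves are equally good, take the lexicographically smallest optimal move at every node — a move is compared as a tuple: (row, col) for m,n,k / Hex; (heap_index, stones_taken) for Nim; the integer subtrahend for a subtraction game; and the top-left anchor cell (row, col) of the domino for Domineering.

PV length from [XOXX/OO..]: 2 plies

[XOXX/OO..] X move#1: (1,2):+0/XOXX/OOX.*, (1,3):-1/XOXX/OO.X
[XOXX/OOX.] O move#2: (1,3):+0/XOXX/OOXO*
[XOXX/OOXO] end (terminal +0, X#3); searched XOXX/OO.. to 7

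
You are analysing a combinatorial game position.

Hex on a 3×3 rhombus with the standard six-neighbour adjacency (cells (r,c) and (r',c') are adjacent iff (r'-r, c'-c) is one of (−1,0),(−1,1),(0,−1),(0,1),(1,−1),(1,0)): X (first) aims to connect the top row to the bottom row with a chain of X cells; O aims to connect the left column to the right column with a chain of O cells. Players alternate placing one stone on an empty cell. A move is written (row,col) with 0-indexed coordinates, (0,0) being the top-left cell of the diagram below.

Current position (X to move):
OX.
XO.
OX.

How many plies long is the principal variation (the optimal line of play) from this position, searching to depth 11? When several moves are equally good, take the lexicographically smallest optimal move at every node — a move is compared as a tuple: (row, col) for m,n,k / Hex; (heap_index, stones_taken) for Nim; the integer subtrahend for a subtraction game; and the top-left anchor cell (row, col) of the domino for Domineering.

ply 1, X at OX./XO./OX. | (0,2)=-1→OXX/XO./OX.*; (1,2)=-1→OX./XOX/OX.; (2,2)=-1→OX./XO./OXX
ply 2, O at OXX/XO./OX. | (1,2)=+1→OXX/XOO/OX.*; (2,2)=-1→OXX/XO./OXO
ply 3: OXX/XOO/OX. is terminal -1 (X); from OX./XO./OX. depth 11

PV length from [OX./XO./OX.]: 2 plies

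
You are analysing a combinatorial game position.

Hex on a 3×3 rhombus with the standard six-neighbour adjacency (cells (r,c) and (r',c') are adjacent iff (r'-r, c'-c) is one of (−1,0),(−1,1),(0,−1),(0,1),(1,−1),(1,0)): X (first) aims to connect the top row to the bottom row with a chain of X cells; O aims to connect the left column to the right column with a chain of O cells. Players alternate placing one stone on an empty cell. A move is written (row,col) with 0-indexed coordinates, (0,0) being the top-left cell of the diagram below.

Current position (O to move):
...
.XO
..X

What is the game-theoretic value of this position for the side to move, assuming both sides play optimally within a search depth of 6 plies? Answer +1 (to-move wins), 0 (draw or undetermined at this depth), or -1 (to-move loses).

p1 O@[.../.XO/..X]: (0,0)[O../.XO/..X]-1* (0,1)[.O./.XO/..X]-1 (0,2)[..O/.XO/..X]-1 (1,0)[.../OXO/..X]-1 (2,0)[.../.XO/O.X]-1 (2,1)[.../.XO/.OX]-1
p2 X@[O../.XO/..X]: (0,1)[OX./.XO/..X]+1* (0,2)[O.X/.XO/..X]+1 (1,0)[O../XXO/..X]+1 (2,0)[O../.XO/X.X]+1 (2,1)[O../.XO/.XX]+1
p3 O@[OX./.XO/..X]: (0,2)[OXO/.XO/..X]-1* (1,0)[OX./OXO/..X]-1 (2,0)[OX./.XO/O.X]-1 (2,1)[OX./.XO/.OX]-1
p4 X@[OXO/.XO/..X]: (1,0)[OXO/XXO/..X]+1* (2,0)[OXO/.XO/X.X]+1 (2,1)[OXO/.XO/.XX]+1
p5 O@[OXO/XXO/..X]: (2,0)[OXO/XXO/O.X]-1* (2,1)[OXO/XXO/.OX]-1
p6 X@[OXO/XXO/O.X]: (2,1)[OXO/XXO/OXX]+1*
p7 O@[OXO/XXO/OXX] terminal -1; root [.../.XO/..X] d6

value(.../.XO/..X, O) = -1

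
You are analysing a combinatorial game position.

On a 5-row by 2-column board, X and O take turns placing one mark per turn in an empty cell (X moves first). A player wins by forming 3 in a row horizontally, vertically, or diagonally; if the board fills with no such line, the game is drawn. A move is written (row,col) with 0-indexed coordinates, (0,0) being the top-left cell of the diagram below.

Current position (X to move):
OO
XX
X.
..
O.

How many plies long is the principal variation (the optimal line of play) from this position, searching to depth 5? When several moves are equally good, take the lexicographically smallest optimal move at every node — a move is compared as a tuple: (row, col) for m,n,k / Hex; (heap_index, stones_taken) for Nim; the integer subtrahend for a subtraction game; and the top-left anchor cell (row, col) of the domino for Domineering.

ply 1, X at OO/XX/X./../O. | (2,1)=+1→OO/XX/XX/../O.*; (3,0)=+1→OO/XX/X./X./O.; (3,1)=+1→OO/XX/X./.X/O.; (4,1)=+0→OO/XX/X./../OX
ply 2, O at OO/XX/XX/../O. | (3,0)=-1→OO/XX/XX/O./O.*; (3,1)=-1→OO/XX/XX/.O/O.; (4,1)=-1→OO/XX/XX/../OO
ply 3, X at OO/XX/XX/O./O. | (3,1)=+1→OO/XX/XX/OX/O.*; (4,1)=+0→OO/XX/XX/O./OX
ply 4: OO/XX/XX/OX/O. is terminal -1 (O); from OO/XX/X./../O. depth 5

PV length from [OO/XX/X./../O.]: 3 plies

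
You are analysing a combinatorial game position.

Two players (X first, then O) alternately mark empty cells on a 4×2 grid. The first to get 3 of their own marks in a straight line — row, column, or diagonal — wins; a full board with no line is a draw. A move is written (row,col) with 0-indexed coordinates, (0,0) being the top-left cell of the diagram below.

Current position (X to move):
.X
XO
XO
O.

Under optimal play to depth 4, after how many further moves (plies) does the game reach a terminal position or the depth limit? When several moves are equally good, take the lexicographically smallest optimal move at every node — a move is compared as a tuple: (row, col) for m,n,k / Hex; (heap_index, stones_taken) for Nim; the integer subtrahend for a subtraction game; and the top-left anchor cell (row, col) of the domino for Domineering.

ply 1, X at .X/XO/XO/O. | (0,0)=+1→XX/XO/XO/O.*; (3,1)=+0→.X/XO/XO/OX
ply 2: XX/XO/XO/O. is terminal -1 (O); from .X/XO/XO/O. depth 4

PV length from [.X/XO/XO/O.]: 1 ply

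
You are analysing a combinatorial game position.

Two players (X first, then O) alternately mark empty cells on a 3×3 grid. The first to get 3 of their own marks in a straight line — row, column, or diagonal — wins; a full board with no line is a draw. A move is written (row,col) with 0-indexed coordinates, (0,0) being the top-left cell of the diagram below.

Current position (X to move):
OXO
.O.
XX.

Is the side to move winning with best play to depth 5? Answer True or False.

[OXO/.O./XX.] X move#1: (1,0):-1/OXO/XO./XX., (1,2):-1/OXO/.OX/XX., (2,2):+1/OXO/.O./XXX*
[OXO/.O./XXX] end (terminal -1, O#2); searched OXO/.O./XX. to 5

X winning at [OXO/.O./XX.]: True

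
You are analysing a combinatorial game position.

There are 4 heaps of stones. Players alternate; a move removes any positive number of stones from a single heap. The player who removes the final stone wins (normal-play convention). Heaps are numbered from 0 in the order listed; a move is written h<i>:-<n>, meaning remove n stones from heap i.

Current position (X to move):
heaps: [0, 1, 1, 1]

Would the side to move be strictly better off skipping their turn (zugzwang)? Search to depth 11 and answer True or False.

zugzwang((0,1,1,1), X) = False

[(0,1,1,1)] X move#1: h1:-1:+1/(0,0,1,1)*, h2:-1:+1/(0,1,0,1), h3:-1:+1/(0,1,1,0)
[(0,0,1,1)] O move#2: h2:-1:-1/(0,0,0,1)*, h3:-1:-1/(0,0,1,0)
[(0,0,0,1)] X move#3: h3:-1:+1/(0,0,0,0)*
[(0,0,0,0)] end (terminal -1, O#4); searched (0,1,1,1) to 11
pass branch (O moves first from the same position):
  | [(0,1,1,1)] O move#1: h1:-1:+1/(0,0,1,1)*, h2:-1:+1/(0,1,0,1), h3:-1:+1/(0,1,1,0)
  | [(0,0,1,1)] X move#2: h2:-1:-1/(0,0,0,1)*, h3:-1:-1/(0,0,1,0)
  | [(0,0,0,1)] O move#3: h3:-1:+1/(0,0,0,0)*
  | [(0,0,0,0)] end (terminal -1, X#4); searched (0,1,1,1) to 11
X moving scores +1; X passing scores -1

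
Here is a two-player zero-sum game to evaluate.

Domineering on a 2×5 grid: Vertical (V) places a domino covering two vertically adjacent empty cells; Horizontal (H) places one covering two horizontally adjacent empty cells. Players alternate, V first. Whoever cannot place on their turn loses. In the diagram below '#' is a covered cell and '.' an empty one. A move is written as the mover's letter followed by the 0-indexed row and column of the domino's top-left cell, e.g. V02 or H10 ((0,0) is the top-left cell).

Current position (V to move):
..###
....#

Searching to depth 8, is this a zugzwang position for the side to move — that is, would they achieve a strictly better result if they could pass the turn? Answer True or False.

zugzwang(..###/....#, V) = False

ply 1, V at ..###/....# | V00=-1→#.###/#...#; V01=+1→.####/.#..#*
ply 2, H at .####/.#..# | H12=-1→.####/.####*
ply 3, V at .####/.#### | V00=+1→#####/#####*
ply 4: #####/##### is terminal -1 (H); from ..###/....# depth 8
if V skipped the turn, H would face:
~ ply 1, H at ..###/....# | H00=+1→#####/....#*; H10=+1→..###/##..#; H11=-1→..###/.##.#; H12=-1→..###/..###
~ ply 2: #####/....# is terminal -1 (V); from ..###/....# depth 8
compare (V): move=+1 vs pass=-1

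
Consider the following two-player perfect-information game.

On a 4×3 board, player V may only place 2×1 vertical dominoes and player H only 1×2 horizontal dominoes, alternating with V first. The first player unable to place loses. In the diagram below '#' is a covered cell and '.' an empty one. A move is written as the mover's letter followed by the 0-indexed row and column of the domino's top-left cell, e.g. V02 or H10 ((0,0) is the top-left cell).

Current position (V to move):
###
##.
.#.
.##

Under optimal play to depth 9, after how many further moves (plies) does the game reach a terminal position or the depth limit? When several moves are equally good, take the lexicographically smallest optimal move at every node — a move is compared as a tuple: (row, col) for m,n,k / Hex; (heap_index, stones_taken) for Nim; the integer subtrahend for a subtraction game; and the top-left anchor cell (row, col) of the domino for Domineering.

PV length from [###/##./.#./.##]: 1 ply

p1 V@[###/##./.#./.##]: V12[###/###/.##/.##]+1* V20[###/##./##./###]+1
p2 H@[###/###/.##/.##] terminal -1; root [###/##./.#./.##] d9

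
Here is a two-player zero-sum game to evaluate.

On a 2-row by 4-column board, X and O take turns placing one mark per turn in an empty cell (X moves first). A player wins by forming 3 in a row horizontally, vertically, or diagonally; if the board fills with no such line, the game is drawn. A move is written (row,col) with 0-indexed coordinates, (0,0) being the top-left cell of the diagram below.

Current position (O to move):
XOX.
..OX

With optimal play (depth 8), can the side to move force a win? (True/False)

O winning at [XOX./..OX]: False

p1 O@[XOX./..OX]: (0,3)[XOXO/..OX]+0* (1,0)[XOX./O.OX]+0 (1,1)[XOX./.OOX]+0
p2 X@[XOXO/..OX]: (1,0)[XOXO/X.OX]+0* (1,1)[XOXO/.XOX]+0
p3 O@[XOXO/X.OX]: (1,1)[XOXO/XOOX]+0*
p4 X@[XOXO/XOOX] terminal +0; root [XOX./..OX] d8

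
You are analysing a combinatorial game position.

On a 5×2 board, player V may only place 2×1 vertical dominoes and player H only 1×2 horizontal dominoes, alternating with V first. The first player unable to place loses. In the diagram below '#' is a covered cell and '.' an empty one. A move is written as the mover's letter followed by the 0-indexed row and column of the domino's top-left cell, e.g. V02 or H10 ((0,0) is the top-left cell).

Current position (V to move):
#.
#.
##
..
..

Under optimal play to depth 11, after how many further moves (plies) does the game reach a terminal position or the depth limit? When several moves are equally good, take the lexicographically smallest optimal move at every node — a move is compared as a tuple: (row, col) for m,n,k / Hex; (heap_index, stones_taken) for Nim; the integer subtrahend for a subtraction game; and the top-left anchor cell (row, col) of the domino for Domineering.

PV length from [#./#./##/../..]: 1 ply

p1 V@[#./#./##/../..]: V01[##/##/##/../..]-1 V30[#./#./##/#./#.]+1* V31[#./#./##/.#/.#]+1
p2 H@[#./#./##/#./#.] terminal -1; root [#./#./##/../..] d11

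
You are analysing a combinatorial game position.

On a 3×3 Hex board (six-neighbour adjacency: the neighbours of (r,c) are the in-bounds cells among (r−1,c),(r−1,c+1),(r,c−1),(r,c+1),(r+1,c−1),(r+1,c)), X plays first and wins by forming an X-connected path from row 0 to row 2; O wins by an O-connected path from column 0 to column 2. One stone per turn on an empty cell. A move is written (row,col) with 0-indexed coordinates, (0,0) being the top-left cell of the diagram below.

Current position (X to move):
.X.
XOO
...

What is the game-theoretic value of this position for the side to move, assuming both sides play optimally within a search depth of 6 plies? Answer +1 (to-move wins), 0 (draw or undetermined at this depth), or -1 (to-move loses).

p1 X@[.X./XOO/...]: (0,0)[XX./XOO/...]-1 (0,2)[.XX/XOO/...]-1 (2,0)[.X./XOO/X..]+1* (2,1)[.X./XOO/.X.]-1 (2,2)[.X./XOO/..X]-1
p2 O@[.X./XOO/X..] terminal -1; root [.X./XOO/...] d6

value(.X./XOO/..., X) = +1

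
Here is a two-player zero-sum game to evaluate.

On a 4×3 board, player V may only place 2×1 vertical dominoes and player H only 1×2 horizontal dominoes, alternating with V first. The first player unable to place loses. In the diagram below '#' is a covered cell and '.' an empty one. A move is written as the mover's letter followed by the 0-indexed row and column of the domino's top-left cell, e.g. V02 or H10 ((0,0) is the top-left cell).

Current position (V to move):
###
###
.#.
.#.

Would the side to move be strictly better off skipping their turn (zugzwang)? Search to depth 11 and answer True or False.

ply 1, V at ###/###/.#./.#. | V20=+1→###/###/##./##.*; V22=+1→###/###/.##/.##
ply 2: ###/###/##./##. is terminal -1 (H); from ###/###/.#./.#. depth 11
if V skipped the turn, H would face:
~ ply 1: ###/###/.#./.#. is terminal -1 (H); from ###/###/.#./.#. depth 11
compare (V): move=+1 vs pass=+1

zugzwang(###/###/.#./.#., V) = False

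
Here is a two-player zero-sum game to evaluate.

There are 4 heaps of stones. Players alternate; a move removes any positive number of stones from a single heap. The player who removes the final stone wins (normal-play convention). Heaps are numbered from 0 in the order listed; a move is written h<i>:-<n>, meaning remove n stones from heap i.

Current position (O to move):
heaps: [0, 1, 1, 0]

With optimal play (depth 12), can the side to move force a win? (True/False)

p1 O@[(0,1,1,0)]: h1:-1[(0,0,1,0)]-1* h2:-1[(0,1,0,0)]-1
p2 X@[(0,0,1,0)]: h2:-1[(0,0,0,0)]+1*
p3 O@[(0,0,0,0)] terminal -1; root [(0,1,1,0)] d12

O winning at [(0,1,1,0)]: False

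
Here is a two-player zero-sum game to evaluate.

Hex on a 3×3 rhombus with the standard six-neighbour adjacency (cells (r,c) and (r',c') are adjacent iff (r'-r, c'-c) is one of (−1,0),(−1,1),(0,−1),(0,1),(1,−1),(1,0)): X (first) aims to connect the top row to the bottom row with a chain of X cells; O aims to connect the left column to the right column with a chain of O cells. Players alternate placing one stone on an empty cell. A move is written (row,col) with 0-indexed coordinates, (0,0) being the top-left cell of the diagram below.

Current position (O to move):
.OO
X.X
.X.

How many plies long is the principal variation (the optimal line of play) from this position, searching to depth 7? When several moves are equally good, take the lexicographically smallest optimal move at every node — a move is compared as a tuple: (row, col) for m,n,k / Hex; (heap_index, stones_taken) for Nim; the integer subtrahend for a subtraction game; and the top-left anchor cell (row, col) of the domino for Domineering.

ply 1, O at .OO/X.X/.X. | (0,0)=+1→OOO/X.X/.X.*; (1,1)=+1→.OO/XOX/.X.; (2,0)=+1→.OO/X.X/OX.; (2,2)=-1→.OO/X.X/.XO
ply 2: OOO/X.X/.X. is terminal -1 (X); from .OO/X.X/.X. depth 7

PV length from [.OO/X.X/.X.]: 1 ply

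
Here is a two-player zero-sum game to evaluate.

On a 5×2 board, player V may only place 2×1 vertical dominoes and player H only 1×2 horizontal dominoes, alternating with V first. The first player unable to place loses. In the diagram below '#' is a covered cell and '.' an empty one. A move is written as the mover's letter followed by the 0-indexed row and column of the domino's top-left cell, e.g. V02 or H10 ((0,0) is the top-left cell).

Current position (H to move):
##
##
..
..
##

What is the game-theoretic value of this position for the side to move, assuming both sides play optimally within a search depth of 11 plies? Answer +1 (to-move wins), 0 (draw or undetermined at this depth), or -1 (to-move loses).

p1 H@[##/##/../../##]: H20[##/##/##/../##]+1* H30[##/##/../##/##]+1
p2 V@[##/##/##/../##] terminal -1; root [##/##/../../##] d11

value(##/##/../../##, H) = +1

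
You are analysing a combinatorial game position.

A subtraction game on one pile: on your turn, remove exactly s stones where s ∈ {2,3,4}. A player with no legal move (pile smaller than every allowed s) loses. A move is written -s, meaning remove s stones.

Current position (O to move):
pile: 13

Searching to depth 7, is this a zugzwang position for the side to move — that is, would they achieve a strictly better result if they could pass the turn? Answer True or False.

zugzwang(13, O) = True

p1 O@[13]: -2[11]-1* -3[10]-1 -4[9]-1
p2 X@[11]: -2[9]-1 -3[8]-1 -4[7]+1*
p3 O@[7]: -2[5]-1* -3[4]-1 -4[3]-1
p4 X@[5]: -2[3]-1 -3[2]-1 -4[1]+1*
p5 O@[1] terminal -1; root [13] d7
suppose O passes — search the same position with X to move:
pass> p1 X@[13]: -2[11]-1* -3[10]-1 -4[9]-1
pass> p2 O@[11]: -2[9]-1 -3[8]-1 -4[7]+1*
pass> p3 X@[7]: -2[5]-1* -3[4]-1 -4[3]-1
pass> p4 O@[5]: -2[3]-1 -3[2]-1 -4[1]+1*
pass> p5 X@[1] terminal -1; root [13] d7
for O: play -1, pass +1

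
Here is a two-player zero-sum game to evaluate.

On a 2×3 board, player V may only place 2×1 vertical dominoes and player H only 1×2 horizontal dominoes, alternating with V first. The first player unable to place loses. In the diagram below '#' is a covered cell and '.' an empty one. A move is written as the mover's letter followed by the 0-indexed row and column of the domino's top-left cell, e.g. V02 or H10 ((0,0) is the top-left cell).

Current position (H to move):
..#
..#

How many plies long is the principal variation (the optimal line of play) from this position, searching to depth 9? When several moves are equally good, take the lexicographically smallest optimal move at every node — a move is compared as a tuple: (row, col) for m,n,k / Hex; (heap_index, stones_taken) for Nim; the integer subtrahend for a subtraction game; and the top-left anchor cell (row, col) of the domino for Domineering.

PV length from [..#/..#]: 1 ply

ply 1, H at ..#/..# | H00=+1→###/..#*; H10=+1→..#/###
ply 2: ###/..# is terminal -1 (V); from ..#/..# depth 9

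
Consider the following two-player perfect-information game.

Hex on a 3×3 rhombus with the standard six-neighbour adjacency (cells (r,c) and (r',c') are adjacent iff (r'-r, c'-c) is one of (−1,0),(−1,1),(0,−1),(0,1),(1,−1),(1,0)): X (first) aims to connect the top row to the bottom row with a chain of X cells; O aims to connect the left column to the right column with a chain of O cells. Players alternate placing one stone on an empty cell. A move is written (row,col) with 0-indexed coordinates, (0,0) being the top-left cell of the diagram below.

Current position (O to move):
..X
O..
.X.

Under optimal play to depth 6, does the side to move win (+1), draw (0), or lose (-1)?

value(..X/O../.X., O) = -1

ply 1, O at ..X/O../.X. | (0,0)=-1→O.X/O../.X.*; (0,1)=-1→.OX/O../.X.; (1,1)=-1→..X/OO./.X.; (1,2)=-1→..X/O.O/.X.; (2,0)=-1→..X/O../OX.; (2,2)=-1→..X/O../.XO
ply 2, X at O.X/O../.X. | (0,1)=+1→OXX/O../.X.*; (1,1)=+1→O.X/OX./.X.; (1,2)=+1→O.X/O.X/.X.; (2,0)=+1→O.X/O../XX.; (2,2)=+1→O.X/O../.XX
ply 3, O at OXX/O../.X. | (1,1)=-1→OXX/OO./.X.*; (1,2)=-1→OXX/O.O/.X.; (2,0)=-1→OXX/O../OX.; (2,2)=-1→OXX/O../.XO
ply 4, X at OXX/OO./.X. | (1,2)=+1→OXX/OOX/.X.*; (2,0)=-1→OXX/OO./XX.; (2,2)=-1→OXX/OO./.XX
ply 5: OXX/OOX/.X. is terminal -1 (O); from ..X/O../.X. depth 6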